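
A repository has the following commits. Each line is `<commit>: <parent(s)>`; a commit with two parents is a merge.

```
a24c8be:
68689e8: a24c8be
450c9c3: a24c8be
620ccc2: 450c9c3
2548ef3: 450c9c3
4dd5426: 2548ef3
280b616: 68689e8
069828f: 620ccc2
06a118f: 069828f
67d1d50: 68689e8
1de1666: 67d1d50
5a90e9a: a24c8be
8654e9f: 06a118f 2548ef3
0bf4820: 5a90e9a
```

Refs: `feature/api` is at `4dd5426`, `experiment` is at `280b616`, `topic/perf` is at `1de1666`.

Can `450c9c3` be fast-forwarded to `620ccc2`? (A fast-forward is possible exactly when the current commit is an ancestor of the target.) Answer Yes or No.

Yes

A fast-forward from 450c9c3 to 620ccc2 is possible iff 450c9c3 is an ancestor of 620ccc2.
Ancestors of 620ccc2: {450c9c3, 620ccc2, a24c8be}.
450c9c3 is among them, so fast-forward is possible.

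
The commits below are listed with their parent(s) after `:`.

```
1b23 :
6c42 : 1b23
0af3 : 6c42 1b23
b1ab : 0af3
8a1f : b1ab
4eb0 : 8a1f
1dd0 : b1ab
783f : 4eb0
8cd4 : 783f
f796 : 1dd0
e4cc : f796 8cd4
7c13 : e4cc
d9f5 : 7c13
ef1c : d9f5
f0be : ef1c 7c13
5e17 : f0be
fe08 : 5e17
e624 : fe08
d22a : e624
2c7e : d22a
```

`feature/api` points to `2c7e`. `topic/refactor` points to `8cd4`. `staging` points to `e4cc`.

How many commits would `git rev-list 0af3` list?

Walking parent pointers from 0af3: reachable set = {0af3, 1b23, 6c42}.
That is 3 commits.

3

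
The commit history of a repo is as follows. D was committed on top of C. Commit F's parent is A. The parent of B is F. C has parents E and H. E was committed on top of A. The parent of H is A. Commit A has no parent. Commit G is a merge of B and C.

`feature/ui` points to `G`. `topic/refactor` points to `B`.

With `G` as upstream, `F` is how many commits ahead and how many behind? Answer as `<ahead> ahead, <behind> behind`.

0 ahead, 5 behind

Reachable from F: {A, F}.
Reachable from G: {A, B, C, E, F, G, H}.
Only in F's history (ahead): {} — 0.
Only in G's history (behind): {B, C, E, G, H} — 5.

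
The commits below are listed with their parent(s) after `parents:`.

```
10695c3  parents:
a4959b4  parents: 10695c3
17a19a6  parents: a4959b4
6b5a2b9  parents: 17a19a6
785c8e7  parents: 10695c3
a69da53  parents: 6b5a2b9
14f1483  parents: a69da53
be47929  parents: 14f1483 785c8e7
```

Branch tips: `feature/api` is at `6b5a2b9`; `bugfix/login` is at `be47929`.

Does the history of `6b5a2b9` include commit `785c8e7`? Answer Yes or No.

Ancestors of 6b5a2b9: {10695c3, 17a19a6, 6b5a2b9, a4959b4}.
785c8e7 is not in that set, so it is not an ancestor of 6b5a2b9.

No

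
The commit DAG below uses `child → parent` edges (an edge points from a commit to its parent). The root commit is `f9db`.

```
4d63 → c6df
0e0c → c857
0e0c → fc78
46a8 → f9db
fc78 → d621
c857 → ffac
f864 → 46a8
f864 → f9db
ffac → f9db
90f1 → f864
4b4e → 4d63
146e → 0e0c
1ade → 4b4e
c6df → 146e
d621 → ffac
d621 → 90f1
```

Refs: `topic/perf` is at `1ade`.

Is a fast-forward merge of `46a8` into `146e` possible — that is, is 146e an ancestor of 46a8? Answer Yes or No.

A fast-forward from 146e to 46a8 is possible iff 146e is an ancestor of 46a8.
Ancestors of 46a8: {46a8, f9db}.
146e is not among them, so fast-forward is not possible.

No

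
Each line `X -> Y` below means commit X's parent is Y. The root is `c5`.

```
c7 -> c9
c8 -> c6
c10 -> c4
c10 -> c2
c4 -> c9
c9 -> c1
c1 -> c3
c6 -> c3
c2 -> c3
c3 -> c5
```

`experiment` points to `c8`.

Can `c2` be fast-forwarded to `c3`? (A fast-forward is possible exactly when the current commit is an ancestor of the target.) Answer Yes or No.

No

A fast-forward from c2 to c3 is possible iff c2 is an ancestor of c3.
Ancestors of c3: {c3, c5}.
c2 is not among them, so fast-forward is not possible.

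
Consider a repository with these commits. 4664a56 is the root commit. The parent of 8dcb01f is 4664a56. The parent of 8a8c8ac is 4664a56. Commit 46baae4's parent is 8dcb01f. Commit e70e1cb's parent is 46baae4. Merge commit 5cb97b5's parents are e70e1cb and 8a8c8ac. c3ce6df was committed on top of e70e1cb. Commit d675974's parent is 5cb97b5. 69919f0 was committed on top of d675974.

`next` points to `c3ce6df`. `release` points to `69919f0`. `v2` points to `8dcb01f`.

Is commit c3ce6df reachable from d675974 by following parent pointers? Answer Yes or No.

Ancestors of d675974: {4664a56, 46baae4, 5cb97b5, 8a8c8ac, 8dcb01f, d675974, e70e1cb}.
c3ce6df is not in that set, so it is not an ancestor of d675974.

No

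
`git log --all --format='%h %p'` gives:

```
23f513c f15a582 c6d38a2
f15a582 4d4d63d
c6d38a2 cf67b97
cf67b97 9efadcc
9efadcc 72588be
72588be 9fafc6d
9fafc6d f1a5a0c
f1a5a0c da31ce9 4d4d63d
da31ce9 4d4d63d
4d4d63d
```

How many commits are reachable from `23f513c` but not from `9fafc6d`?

Reachable from 23f513c: {23f513c, 4d4d63d, 72588be, 9efadcc, 9fafc6d, c6d38a2, cf67b97, da31ce9, f15a582, f1a5a0c}.
Reachable from 9fafc6d: {4d4d63d, 9fafc6d, da31ce9, f1a5a0c}.
In 23f513c's history but not 9fafc6d's: {23f513c, 72588be, 9efadcc, c6d38a2, cf67b97, f15a582} — 6 commits.

6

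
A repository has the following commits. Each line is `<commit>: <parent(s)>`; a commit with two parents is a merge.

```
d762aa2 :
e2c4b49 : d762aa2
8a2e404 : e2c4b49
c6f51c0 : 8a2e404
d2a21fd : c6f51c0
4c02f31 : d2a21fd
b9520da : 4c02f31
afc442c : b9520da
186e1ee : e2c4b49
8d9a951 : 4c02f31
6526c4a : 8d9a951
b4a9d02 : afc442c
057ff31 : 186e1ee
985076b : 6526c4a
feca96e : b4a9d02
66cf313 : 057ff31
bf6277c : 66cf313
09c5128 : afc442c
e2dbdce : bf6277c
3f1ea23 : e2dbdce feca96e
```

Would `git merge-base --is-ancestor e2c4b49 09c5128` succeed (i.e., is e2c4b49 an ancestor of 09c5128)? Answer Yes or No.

Ancestors of 09c5128 (commits reachable by following parents): {09c5128, 4c02f31, 8a2e404, afc442c, b9520da, c6f51c0, d2a21fd, d762aa2, e2c4b49}.
e2c4b49 is in that set, so it is an ancestor of 09c5128.

Yes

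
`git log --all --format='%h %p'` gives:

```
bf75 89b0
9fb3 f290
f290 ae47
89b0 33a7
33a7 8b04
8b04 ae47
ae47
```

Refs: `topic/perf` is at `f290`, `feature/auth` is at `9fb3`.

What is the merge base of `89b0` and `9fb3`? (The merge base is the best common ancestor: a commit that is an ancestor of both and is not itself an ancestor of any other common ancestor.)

ae47

Ancestors of 89b0: {33a7, 89b0, 8b04, ae47}.
Ancestors of 9fb3: {9fb3, ae47, f290}.
Common ancestors: {ae47}.
The only common ancestor is ae47, so it is the merge base.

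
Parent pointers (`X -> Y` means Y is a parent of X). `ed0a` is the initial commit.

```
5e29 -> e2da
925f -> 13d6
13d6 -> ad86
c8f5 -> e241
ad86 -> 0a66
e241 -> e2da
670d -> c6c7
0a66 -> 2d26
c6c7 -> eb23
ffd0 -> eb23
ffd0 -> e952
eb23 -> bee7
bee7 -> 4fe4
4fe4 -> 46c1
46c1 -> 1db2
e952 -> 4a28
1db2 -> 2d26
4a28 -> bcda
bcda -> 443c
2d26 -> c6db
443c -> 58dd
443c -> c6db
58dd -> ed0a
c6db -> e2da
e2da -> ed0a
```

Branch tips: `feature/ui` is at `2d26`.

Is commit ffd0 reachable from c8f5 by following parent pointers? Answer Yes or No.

No

Ancestors of c8f5: {c8f5, e241, e2da, ed0a}.
ffd0 is not in that set, so it is not an ancestor of c8f5.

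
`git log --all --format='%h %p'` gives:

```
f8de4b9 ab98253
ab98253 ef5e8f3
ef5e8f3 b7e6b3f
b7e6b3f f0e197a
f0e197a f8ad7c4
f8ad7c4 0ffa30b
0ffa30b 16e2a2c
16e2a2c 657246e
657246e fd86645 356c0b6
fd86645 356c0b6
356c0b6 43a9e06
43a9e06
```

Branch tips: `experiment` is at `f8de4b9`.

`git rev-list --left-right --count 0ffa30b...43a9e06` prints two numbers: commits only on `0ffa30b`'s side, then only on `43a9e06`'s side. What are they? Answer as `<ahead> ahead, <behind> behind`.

5 ahead, 0 behind

Reachable from 0ffa30b: {0ffa30b, 16e2a2c, 356c0b6, 43a9e06, 657246e, fd86645}.
Reachable from 43a9e06: {43a9e06}.
Only in 0ffa30b's history (ahead): {0ffa30b, 16e2a2c, 356c0b6, 657246e, fd86645} — 5.
Only in 43a9e06's history (behind): {} — 0.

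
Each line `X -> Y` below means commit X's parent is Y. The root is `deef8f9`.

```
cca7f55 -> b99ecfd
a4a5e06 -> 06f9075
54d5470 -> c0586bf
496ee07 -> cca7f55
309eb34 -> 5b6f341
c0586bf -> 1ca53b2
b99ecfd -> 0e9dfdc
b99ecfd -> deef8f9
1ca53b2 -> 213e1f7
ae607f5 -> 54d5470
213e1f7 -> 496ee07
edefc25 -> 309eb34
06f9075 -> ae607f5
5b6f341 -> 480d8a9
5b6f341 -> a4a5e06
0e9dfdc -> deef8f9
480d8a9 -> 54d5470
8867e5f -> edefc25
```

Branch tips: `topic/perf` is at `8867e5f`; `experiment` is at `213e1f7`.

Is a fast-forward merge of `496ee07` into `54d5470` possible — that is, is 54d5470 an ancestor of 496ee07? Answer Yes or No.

No

A fast-forward from 54d5470 to 496ee07 is possible iff 54d5470 is an ancestor of 496ee07.
Ancestors of 496ee07: {0e9dfdc, 496ee07, b99ecfd, cca7f55, deef8f9}.
54d5470 is not among them, so fast-forward is not possible.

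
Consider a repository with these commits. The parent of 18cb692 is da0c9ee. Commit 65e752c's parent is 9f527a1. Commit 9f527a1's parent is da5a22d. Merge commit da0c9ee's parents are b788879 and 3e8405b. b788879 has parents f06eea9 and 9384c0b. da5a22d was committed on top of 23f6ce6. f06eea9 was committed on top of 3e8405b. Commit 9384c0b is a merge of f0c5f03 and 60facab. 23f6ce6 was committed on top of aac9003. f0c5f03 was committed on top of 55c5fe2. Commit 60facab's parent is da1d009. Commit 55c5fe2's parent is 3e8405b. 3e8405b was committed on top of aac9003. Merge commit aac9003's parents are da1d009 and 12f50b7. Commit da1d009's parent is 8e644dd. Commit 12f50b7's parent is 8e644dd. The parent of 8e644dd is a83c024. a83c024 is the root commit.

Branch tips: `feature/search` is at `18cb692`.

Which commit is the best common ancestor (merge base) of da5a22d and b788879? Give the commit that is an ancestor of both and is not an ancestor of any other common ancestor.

Ancestors of da5a22d: {12f50b7, 23f6ce6, 8e644dd, a83c024, aac9003, da1d009, da5a22d}.
Ancestors of b788879: {12f50b7, 3e8405b, 55c5fe2, 60facab, 8e644dd, 9384c0b, a83c024, aac9003, b788879, da1d009, f06eea9, f0c5f03}.
Common ancestors: {12f50b7, 8e644dd, a83c024, aac9003, da1d009}.
Among these, aac9003 is not an ancestor of any other common ancestor — it is the merge base.

aac9003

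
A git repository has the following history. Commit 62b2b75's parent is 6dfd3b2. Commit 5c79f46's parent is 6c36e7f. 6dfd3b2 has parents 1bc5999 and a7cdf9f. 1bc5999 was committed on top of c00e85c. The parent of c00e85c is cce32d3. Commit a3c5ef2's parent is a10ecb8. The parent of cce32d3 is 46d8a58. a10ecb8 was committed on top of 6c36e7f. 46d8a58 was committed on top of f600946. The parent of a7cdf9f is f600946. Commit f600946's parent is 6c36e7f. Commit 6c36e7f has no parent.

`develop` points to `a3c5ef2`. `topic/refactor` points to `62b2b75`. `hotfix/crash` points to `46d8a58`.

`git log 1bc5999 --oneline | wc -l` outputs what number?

Walking parent pointers from 1bc5999: reachable set = {1bc5999, 46d8a58, 6c36e7f, c00e85c, cce32d3, f600946}.
That is 6 commits.

6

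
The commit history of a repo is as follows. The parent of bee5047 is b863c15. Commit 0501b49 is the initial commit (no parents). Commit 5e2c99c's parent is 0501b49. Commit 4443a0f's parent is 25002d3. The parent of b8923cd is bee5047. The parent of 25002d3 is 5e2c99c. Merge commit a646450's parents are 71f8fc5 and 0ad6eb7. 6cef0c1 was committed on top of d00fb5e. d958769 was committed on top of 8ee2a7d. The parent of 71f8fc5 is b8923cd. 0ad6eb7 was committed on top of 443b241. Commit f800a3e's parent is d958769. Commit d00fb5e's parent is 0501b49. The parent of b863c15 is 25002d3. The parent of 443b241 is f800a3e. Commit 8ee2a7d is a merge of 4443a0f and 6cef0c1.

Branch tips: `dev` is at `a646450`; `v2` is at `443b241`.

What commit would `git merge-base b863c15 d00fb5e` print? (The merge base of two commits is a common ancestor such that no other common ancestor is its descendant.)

0501b49

Ancestors of b863c15: {0501b49, 25002d3, 5e2c99c, b863c15}.
Ancestors of d00fb5e: {0501b49, d00fb5e}.
Common ancestors: {0501b49}.
The only common ancestor is 0501b49, so it is the merge base.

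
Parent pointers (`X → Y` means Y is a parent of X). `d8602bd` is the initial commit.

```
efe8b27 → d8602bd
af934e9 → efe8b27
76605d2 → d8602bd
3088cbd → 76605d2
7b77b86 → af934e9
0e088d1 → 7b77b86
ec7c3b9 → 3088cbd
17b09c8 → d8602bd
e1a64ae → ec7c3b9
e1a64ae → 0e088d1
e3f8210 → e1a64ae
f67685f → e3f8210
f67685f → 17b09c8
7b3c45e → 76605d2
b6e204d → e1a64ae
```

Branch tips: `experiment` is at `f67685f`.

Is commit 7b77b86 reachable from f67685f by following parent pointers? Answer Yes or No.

Yes

Ancestors of f67685f (commits reachable by following parents): {0e088d1, 17b09c8, 3088cbd, 76605d2, 7b77b86, af934e9, d8602bd, e1a64ae, e3f8210, ec7c3b9, efe8b27, f67685f}.
7b77b86 is in that set, so it is an ancestor of f67685f.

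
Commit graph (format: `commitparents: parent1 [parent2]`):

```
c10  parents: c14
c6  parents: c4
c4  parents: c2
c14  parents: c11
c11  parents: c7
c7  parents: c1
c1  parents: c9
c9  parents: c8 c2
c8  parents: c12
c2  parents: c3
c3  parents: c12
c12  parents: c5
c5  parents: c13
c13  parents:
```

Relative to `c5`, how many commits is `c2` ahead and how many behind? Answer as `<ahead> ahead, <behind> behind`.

3 ahead, 0 behind

Reachable from c2: {c12, c13, c2, c3, c5}.
Reachable from c5: {c13, c5}.
Only in c2's history (ahead): {c12, c2, c3} — 3.
Only in c5's history (behind): {} — 0.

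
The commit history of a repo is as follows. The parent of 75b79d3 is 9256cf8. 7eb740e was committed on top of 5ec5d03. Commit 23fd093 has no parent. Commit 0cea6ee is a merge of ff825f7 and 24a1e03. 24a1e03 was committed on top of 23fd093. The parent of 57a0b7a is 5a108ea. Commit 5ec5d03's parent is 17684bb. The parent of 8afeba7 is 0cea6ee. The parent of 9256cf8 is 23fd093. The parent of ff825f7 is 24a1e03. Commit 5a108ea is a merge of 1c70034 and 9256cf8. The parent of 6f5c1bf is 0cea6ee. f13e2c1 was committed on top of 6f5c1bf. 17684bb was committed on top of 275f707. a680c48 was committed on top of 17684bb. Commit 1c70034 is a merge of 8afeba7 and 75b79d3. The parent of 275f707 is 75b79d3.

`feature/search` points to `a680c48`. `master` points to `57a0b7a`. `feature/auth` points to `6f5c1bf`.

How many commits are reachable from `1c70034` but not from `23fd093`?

Reachable from 1c70034: {0cea6ee, 1c70034, 23fd093, 24a1e03, 75b79d3, 8afeba7, 9256cf8, ff825f7}.
Reachable from 23fd093: {23fd093}.
In 1c70034's history but not 23fd093's: {0cea6ee, 1c70034, 24a1e03, 75b79d3, 8afeba7, 9256cf8, ff825f7} — 7 commits.

7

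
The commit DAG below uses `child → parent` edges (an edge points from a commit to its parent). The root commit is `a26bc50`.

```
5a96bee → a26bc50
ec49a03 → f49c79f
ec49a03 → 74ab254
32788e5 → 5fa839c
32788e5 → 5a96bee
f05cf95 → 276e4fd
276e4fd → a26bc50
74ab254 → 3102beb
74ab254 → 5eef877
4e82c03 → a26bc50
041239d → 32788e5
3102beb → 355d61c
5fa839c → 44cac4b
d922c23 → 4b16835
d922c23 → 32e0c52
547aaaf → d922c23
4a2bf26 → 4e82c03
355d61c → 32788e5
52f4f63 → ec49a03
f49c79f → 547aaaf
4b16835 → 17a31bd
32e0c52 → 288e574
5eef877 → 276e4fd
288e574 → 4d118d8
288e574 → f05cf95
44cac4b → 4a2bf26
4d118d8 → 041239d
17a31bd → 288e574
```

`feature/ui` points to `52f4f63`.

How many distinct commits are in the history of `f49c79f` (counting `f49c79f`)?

Walking parent pointers from f49c79f: reachable set = {041239d, 17a31bd, 276e4fd, 288e574, 32788e5, 32e0c52, 44cac4b, 4a2bf26, 4b16835, 4d118d8, 4e82c03, 547aaaf, 5a96bee, 5fa839c, a26bc50, d922c23, f05cf95, f49c79f}.
That is 18 commits.

18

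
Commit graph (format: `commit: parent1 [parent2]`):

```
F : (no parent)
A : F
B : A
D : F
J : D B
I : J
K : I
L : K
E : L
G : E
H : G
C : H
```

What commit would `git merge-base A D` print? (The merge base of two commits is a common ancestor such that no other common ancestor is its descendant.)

F

Ancestors of A: {A, F}.
Ancestors of D: {D, F}.
Common ancestors: {F}.
The only common ancestor is F, so it is the merge base.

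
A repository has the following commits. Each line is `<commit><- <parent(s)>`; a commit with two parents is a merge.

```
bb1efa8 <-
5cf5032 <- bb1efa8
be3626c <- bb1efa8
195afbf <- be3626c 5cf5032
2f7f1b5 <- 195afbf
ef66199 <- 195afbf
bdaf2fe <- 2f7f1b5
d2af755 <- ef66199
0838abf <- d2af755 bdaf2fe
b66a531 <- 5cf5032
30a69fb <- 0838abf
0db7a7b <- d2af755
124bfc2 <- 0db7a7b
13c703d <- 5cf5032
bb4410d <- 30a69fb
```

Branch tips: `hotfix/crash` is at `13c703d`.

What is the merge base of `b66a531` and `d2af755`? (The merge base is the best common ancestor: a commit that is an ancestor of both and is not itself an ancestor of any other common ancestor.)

Ancestors of b66a531: {5cf5032, b66a531, bb1efa8}.
Ancestors of d2af755: {195afbf, 5cf5032, bb1efa8, be3626c, d2af755, ef66199}.
Common ancestors: {5cf5032, bb1efa8}.
Among these, 5cf5032 is not an ancestor of any other common ancestor — it is the merge base.

5cf5032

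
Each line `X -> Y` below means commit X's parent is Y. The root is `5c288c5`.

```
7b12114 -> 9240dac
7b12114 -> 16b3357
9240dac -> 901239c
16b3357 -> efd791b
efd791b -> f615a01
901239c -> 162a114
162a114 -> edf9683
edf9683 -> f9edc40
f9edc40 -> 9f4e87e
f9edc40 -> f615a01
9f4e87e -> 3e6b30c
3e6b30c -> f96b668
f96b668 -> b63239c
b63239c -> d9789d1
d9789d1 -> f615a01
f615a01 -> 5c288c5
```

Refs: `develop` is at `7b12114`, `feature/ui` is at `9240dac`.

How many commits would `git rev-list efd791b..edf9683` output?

7

Reachable from edf9683: {3e6b30c, 5c288c5, 9f4e87e, b63239c, d9789d1, edf9683, f615a01, f96b668, f9edc40}.
Reachable from efd791b: {5c288c5, efd791b, f615a01}.
In edf9683's history but not efd791b's: {3e6b30c, 9f4e87e, b63239c, d9789d1, edf9683, f96b668, f9edc40} — 7 commits.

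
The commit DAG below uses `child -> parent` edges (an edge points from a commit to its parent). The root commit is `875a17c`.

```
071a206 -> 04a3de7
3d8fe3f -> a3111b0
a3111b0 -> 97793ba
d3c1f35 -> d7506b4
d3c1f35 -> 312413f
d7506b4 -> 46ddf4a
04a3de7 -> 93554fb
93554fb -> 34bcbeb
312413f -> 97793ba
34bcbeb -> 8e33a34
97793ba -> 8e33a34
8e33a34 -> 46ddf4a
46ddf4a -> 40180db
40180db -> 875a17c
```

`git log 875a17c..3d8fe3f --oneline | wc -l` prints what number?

Reachable from 3d8fe3f: {3d8fe3f, 40180db, 46ddf4a, 875a17c, 8e33a34, 97793ba, a3111b0}.
Reachable from 875a17c: {875a17c}.
In 3d8fe3f's history but not 875a17c's: {3d8fe3f, 40180db, 46ddf4a, 8e33a34, 97793ba, a3111b0} — 6 commits.

6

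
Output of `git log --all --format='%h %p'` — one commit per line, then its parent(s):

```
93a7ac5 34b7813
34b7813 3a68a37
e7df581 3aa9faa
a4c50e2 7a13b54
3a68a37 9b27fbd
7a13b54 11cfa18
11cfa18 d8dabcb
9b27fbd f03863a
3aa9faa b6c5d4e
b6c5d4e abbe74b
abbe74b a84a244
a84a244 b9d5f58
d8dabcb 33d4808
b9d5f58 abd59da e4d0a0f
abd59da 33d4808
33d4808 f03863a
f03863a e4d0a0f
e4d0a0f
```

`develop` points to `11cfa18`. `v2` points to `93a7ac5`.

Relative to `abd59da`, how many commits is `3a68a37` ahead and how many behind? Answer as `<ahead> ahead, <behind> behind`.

2 ahead, 2 behind

Reachable from 3a68a37: {3a68a37, 9b27fbd, e4d0a0f, f03863a}.
Reachable from abd59da: {33d4808, abd59da, e4d0a0f, f03863a}.
Only in 3a68a37's history (ahead): {3a68a37, 9b27fbd} — 2.
Only in abd59da's history (behind): {33d4808, abd59da} — 2.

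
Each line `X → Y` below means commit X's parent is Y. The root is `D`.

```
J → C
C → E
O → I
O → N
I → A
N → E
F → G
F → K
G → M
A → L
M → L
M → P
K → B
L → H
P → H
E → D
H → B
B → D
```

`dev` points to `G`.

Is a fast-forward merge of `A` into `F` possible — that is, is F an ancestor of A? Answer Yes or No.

No

A fast-forward from F to A is possible iff F is an ancestor of A.
Ancestors of A: {A, B, D, H, L}.
F is not among them, so fast-forward is not possible.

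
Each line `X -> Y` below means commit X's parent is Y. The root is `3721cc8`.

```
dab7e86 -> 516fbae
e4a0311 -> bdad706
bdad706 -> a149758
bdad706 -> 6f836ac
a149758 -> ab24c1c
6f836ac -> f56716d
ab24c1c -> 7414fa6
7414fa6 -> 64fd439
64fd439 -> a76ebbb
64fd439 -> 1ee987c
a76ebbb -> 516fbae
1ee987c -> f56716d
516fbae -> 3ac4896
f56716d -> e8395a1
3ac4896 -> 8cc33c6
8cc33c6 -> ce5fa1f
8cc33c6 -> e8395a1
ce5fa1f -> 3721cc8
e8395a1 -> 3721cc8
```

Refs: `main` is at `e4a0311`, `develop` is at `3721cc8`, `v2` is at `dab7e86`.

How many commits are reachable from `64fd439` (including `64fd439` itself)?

Walking parent pointers from 64fd439: reachable set = {1ee987c, 3721cc8, 3ac4896, 516fbae, 64fd439, 8cc33c6, a76ebbb, ce5fa1f, e8395a1, f56716d}.
That is 10 commits.

10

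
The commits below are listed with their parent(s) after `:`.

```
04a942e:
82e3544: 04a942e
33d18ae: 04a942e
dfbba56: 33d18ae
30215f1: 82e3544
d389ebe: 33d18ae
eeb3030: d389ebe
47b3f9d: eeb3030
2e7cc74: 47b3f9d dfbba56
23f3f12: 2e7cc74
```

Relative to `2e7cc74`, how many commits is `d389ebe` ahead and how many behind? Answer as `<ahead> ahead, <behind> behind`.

Reachable from d389ebe: {04a942e, 33d18ae, d389ebe}.
Reachable from 2e7cc74: {04a942e, 2e7cc74, 33d18ae, 47b3f9d, d389ebe, dfbba56, eeb3030}.
Only in d389ebe's history (ahead): {} — 0.
Only in 2e7cc74's history (behind): {2e7cc74, 47b3f9d, dfbba56, eeb3030} — 4.

0 ahead, 4 behind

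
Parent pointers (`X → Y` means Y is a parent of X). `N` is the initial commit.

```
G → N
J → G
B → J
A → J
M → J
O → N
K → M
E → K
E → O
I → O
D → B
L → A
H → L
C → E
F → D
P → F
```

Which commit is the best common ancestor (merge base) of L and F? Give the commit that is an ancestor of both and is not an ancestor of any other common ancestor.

Ancestors of L: {A, G, J, L, N}.
Ancestors of F: {B, D, F, G, J, N}.
Common ancestors: {G, J, N}.
Among these, J is not an ancestor of any other common ancestor — it is the merge base.

J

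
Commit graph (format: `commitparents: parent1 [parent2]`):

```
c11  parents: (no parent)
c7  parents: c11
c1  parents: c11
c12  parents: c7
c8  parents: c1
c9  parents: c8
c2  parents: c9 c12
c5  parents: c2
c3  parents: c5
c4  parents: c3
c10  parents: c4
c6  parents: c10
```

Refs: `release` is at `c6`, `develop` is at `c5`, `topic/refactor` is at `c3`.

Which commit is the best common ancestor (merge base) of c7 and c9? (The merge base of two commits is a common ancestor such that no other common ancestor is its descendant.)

c11

Ancestors of c7: {c11, c7}.
Ancestors of c9: {c1, c11, c8, c9}.
Common ancestors: {c11}.
The only common ancestor is c11, so it is the merge base.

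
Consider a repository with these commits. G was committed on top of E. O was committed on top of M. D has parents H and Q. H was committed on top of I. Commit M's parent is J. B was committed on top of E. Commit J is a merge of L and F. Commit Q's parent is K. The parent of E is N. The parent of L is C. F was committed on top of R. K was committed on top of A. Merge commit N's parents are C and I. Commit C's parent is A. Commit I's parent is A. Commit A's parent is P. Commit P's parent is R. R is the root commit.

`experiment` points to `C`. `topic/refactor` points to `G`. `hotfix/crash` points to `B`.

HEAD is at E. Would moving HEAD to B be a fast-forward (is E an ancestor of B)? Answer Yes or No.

A fast-forward from E to B is possible iff E is an ancestor of B.
Ancestors of B: {A, B, C, E, I, N, P, R}.
E is among them, so fast-forward is possible.

Yes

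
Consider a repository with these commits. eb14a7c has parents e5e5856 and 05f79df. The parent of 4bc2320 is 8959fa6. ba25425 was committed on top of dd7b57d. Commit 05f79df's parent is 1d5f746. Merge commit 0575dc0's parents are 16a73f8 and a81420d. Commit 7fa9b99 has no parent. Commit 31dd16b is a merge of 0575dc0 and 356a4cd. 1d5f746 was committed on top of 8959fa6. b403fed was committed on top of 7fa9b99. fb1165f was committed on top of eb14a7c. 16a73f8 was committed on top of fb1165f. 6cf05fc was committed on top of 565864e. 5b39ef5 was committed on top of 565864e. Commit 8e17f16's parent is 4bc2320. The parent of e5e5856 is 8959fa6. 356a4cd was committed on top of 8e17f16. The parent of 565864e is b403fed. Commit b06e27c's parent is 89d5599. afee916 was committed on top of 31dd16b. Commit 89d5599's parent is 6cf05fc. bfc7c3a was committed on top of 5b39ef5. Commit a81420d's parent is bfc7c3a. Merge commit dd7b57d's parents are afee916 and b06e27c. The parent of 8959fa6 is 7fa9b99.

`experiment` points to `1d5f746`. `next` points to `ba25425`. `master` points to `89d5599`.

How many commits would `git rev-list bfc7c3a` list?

5

Walking parent pointers from bfc7c3a: reachable set = {565864e, 5b39ef5, 7fa9b99, b403fed, bfc7c3a}.
That is 5 commits.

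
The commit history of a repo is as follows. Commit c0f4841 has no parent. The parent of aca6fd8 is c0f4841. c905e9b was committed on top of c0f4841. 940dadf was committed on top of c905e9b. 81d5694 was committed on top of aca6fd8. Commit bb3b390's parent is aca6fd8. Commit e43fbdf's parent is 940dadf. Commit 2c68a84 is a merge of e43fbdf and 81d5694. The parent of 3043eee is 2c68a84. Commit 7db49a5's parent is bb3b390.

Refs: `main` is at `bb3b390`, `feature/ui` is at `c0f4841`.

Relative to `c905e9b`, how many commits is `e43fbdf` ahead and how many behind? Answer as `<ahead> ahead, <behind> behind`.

2 ahead, 0 behind

Reachable from e43fbdf: {940dadf, c0f4841, c905e9b, e43fbdf}.
Reachable from c905e9b: {c0f4841, c905e9b}.
Only in e43fbdf's history (ahead): {940dadf, e43fbdf} — 2.
Only in c905e9b's history (behind): {} — 0.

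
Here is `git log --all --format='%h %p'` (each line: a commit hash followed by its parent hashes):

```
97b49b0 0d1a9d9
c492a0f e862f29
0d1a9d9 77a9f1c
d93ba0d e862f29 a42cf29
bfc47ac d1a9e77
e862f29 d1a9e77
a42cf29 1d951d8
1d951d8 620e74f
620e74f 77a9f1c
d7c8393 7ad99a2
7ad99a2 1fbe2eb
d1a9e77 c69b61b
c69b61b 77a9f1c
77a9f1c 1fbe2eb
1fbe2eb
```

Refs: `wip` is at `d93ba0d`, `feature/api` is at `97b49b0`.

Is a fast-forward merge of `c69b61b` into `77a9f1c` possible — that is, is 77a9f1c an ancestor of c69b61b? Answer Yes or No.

Yes

A fast-forward from 77a9f1c to c69b61b is possible iff 77a9f1c is an ancestor of c69b61b.
Ancestors of c69b61b: {1fbe2eb, 77a9f1c, c69b61b}.
77a9f1c is among them, so fast-forward is possible.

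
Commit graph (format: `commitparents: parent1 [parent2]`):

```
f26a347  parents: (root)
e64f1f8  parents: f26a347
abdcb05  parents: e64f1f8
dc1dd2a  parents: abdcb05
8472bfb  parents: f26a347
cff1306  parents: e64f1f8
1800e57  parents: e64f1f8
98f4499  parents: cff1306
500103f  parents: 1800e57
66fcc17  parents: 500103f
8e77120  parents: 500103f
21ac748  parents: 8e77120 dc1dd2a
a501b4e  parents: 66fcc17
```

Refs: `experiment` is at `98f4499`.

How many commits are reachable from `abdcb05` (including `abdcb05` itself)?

Walking parent pointers from abdcb05: reachable set = {abdcb05, e64f1f8, f26a347}.
That is 3 commits.

3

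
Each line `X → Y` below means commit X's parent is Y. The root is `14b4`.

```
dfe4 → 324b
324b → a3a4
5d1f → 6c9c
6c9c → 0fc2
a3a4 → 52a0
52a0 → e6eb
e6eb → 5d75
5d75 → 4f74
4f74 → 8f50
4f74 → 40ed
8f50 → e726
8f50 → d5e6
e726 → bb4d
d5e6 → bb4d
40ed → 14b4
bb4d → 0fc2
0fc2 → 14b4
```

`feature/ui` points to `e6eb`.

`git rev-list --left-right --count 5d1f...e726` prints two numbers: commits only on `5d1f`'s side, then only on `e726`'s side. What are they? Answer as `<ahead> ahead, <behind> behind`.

Reachable from 5d1f: {0fc2, 14b4, 5d1f, 6c9c}.
Reachable from e726: {0fc2, 14b4, bb4d, e726}.
Only in 5d1f's history (ahead): {5d1f, 6c9c} — 2.
Only in e726's history (behind): {bb4d, e726} — 2.

2 ahead, 2 behind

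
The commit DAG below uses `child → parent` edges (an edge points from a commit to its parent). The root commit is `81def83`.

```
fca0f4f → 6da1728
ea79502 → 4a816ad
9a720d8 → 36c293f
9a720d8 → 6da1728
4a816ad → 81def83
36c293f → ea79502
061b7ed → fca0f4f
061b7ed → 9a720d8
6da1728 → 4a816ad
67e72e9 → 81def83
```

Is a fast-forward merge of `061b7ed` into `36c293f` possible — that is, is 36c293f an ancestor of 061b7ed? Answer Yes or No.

A fast-forward from 36c293f to 061b7ed is possible iff 36c293f is an ancestor of 061b7ed.
Ancestors of 061b7ed: {061b7ed, 36c293f, 4a816ad, 6da1728, 81def83, 9a720d8, ea79502, fca0f4f}.
36c293f is among them, so fast-forward is possible.

Yes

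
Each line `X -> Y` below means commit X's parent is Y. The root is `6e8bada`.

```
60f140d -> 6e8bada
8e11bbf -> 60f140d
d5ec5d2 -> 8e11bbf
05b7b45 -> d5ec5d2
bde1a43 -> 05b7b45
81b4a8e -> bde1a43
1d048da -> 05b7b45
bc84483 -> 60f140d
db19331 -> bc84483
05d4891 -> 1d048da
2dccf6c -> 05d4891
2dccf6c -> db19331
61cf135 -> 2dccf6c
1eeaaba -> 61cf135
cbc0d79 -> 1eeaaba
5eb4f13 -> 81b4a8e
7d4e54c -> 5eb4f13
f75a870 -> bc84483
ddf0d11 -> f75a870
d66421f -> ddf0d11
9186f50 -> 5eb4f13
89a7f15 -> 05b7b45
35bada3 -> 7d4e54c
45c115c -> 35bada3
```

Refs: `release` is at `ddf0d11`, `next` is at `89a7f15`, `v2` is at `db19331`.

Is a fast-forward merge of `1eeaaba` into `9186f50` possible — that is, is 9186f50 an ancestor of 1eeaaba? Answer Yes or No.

No

A fast-forward from 9186f50 to 1eeaaba is possible iff 9186f50 is an ancestor of 1eeaaba.
Ancestors of 1eeaaba: {05b7b45, 05d4891, 1d048da, 1eeaaba, 2dccf6c, 60f140d, 61cf135, 6e8bada, 8e11bbf, bc84483, d5ec5d2, db19331}.
9186f50 is not among them, so fast-forward is not possible.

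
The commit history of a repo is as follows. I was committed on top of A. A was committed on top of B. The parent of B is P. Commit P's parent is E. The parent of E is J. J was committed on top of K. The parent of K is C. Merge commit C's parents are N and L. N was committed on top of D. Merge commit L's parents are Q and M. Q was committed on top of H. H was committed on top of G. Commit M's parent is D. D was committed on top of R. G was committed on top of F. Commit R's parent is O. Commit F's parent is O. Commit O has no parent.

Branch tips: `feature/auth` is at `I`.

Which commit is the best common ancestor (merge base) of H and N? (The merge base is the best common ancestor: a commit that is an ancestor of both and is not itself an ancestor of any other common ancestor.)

O

Ancestors of H: {F, G, H, O}.
Ancestors of N: {D, N, O, R}.
Common ancestors: {O}.
The only common ancestor is O, so it is the merge base.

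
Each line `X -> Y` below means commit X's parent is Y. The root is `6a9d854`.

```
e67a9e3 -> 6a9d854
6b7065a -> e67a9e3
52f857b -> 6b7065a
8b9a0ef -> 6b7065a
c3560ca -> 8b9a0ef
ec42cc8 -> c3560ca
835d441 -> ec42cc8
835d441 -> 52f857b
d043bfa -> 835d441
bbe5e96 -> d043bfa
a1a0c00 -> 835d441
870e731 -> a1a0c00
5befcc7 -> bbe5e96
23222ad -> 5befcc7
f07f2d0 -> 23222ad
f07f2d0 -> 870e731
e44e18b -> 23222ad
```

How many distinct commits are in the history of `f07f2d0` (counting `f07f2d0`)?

15

Walking parent pointers from f07f2d0: reachable set = {23222ad, 52f857b, 5befcc7, 6a9d854, 6b7065a, 835d441, 870e731, 8b9a0ef, a1a0c00, bbe5e96, c3560ca, d043bfa, e67a9e3, ec42cc8, f07f2d0}.
That is 15 commits.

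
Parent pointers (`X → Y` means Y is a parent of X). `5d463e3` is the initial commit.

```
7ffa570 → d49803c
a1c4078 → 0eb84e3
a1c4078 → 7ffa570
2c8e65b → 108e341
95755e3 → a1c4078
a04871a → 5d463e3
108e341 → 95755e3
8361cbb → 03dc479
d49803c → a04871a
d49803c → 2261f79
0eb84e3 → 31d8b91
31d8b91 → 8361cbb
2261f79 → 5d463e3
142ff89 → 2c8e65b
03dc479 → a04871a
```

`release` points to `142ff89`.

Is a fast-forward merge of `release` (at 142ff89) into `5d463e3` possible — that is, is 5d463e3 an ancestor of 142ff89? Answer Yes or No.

Yes

A fast-forward from 5d463e3 to 142ff89 is possible iff 5d463e3 is an ancestor of 142ff89.
Ancestors of 142ff89: {03dc479, 0eb84e3, 108e341, 142ff89, 2261f79, 2c8e65b, 31d8b91, 5d463e3, 7ffa570, 8361cbb, 95755e3, a04871a, a1c4078, d49803c}.
5d463e3 is among them, so fast-forward is possible.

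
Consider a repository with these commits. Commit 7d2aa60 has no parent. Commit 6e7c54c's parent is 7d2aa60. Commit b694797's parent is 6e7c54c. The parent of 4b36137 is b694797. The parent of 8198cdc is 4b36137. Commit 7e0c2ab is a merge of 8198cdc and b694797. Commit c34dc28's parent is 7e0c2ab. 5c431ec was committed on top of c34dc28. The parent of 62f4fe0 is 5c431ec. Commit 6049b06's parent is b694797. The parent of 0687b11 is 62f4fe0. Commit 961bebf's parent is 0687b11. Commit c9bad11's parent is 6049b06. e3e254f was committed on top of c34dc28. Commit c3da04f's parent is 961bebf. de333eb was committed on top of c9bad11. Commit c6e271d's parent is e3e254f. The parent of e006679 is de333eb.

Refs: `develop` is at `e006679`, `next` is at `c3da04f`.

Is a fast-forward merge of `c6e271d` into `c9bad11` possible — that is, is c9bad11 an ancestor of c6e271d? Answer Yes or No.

A fast-forward from c9bad11 to c6e271d is possible iff c9bad11 is an ancestor of c6e271d.
Ancestors of c6e271d: {4b36137, 6e7c54c, 7d2aa60, 7e0c2ab, 8198cdc, b694797, c34dc28, c6e271d, e3e254f}.
c9bad11 is not among them, so fast-forward is not possible.

No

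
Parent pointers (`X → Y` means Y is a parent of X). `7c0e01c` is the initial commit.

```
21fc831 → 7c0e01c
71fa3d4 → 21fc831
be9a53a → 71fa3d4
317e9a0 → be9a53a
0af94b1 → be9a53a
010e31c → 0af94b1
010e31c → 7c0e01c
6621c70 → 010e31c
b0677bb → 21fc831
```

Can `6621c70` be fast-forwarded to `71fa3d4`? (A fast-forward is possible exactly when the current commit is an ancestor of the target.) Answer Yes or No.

A fast-forward from 6621c70 to 71fa3d4 is possible iff 6621c70 is an ancestor of 71fa3d4.
Ancestors of 71fa3d4: {21fc831, 71fa3d4, 7c0e01c}.
6621c70 is not among them, so fast-forward is not possible.

No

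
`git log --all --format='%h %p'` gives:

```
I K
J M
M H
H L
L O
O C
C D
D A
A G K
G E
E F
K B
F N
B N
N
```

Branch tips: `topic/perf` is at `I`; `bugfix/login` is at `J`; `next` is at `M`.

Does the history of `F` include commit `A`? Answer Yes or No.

Ancestors of F: {F, N}.
A is not in that set, so it is not an ancestor of F.

No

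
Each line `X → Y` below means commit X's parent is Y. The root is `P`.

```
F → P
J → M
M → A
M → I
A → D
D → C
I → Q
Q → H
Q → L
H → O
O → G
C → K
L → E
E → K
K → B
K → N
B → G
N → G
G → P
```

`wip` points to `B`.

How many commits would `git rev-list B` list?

3

Walking parent pointers from B: reachable set = {B, G, P}.
That is 3 commits.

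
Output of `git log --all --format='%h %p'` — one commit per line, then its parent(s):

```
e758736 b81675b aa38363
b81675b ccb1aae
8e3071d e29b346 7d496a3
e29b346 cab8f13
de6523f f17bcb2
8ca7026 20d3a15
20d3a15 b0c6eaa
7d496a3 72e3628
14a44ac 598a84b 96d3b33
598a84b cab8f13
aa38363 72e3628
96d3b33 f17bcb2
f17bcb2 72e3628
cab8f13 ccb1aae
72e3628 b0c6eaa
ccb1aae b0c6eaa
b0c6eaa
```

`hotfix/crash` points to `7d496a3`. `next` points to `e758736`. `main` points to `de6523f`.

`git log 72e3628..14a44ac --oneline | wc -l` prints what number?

6

Reachable from 14a44ac: {14a44ac, 598a84b, 72e3628, 96d3b33, b0c6eaa, cab8f13, ccb1aae, f17bcb2}.
Reachable from 72e3628: {72e3628, b0c6eaa}.
In 14a44ac's history but not 72e3628's: {14a44ac, 598a84b, 96d3b33, cab8f13, ccb1aae, f17bcb2} — 6 commits.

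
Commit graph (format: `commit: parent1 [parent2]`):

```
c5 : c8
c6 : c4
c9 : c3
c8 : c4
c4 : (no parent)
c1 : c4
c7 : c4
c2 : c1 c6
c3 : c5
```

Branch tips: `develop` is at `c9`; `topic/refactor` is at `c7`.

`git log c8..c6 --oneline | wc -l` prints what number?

Reachable from c6: {c4, c6}.
Reachable from c8: {c4, c8}.
In c6's history but not c8's: {c6} — 1 commit.

1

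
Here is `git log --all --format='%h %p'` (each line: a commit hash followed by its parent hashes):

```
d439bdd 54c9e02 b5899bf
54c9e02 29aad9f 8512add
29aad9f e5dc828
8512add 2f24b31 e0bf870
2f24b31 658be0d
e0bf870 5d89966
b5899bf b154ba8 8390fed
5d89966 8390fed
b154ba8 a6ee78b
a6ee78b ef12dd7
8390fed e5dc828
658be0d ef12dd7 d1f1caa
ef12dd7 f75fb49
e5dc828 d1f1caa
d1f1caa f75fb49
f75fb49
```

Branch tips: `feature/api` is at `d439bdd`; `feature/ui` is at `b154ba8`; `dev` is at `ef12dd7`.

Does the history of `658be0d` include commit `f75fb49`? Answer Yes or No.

Yes

Ancestors of 658be0d (commits reachable by following parents): {658be0d, d1f1caa, ef12dd7, f75fb49}.
f75fb49 is in that set, so it is an ancestor of 658be0d.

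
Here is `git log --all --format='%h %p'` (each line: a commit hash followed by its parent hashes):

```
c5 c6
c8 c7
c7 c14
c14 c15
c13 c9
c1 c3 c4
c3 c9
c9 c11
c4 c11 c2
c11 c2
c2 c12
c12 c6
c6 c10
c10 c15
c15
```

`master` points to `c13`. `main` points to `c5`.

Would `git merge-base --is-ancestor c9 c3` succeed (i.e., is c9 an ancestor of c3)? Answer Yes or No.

Yes

Ancestors of c3 (commits reachable by following parents): {c10, c11, c12, c15, c2, c3, c6, c9}.
c9 is in that set, so it is an ancestor of c3.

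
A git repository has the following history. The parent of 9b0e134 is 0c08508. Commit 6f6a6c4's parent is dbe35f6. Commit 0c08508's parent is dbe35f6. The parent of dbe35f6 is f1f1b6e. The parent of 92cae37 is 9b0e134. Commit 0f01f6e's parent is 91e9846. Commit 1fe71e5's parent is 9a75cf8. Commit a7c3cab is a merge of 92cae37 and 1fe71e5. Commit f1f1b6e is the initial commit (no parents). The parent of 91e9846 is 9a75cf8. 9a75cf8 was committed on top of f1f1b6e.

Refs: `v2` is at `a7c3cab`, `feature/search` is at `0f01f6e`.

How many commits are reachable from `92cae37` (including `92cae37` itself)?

5

Walking parent pointers from 92cae37: reachable set = {0c08508, 92cae37, 9b0e134, dbe35f6, f1f1b6e}.
That is 5 commits.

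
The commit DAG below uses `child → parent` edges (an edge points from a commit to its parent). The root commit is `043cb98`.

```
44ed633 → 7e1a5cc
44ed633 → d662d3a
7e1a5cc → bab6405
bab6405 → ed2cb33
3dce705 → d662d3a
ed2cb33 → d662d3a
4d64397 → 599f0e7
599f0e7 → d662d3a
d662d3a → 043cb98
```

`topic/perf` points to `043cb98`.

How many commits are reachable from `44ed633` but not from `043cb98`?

5

Reachable from 44ed633: {043cb98, 44ed633, 7e1a5cc, bab6405, d662d3a, ed2cb33}.
Reachable from 043cb98: {043cb98}.
In 44ed633's history but not 043cb98's: {44ed633, 7e1a5cc, bab6405, d662d3a, ed2cb33} — 5 commits.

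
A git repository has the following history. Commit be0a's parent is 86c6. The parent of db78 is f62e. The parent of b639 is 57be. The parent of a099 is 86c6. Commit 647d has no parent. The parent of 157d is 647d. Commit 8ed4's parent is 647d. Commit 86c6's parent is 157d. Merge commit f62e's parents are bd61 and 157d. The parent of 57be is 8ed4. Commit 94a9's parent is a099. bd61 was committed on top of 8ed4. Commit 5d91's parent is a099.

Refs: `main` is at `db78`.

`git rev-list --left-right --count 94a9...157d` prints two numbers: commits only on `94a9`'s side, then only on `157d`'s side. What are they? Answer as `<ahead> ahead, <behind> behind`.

3 ahead, 0 behind

Reachable from 94a9: {157d, 647d, 86c6, 94a9, a099}.
Reachable from 157d: {157d, 647d}.
Only in 94a9's history (ahead): {86c6, 94a9, a099} — 3.
Only in 157d's history (behind): {} — 0.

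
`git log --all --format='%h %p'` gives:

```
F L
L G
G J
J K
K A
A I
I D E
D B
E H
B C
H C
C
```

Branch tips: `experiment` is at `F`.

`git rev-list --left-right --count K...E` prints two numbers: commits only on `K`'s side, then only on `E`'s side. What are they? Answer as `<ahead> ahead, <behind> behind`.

Reachable from K: {A, B, C, D, E, H, I, K}.
Reachable from E: {C, E, H}.
Only in K's history (ahead): {A, B, D, I, K} — 5.
Only in E's history (behind): {} — 0.

5 ahead, 0 behind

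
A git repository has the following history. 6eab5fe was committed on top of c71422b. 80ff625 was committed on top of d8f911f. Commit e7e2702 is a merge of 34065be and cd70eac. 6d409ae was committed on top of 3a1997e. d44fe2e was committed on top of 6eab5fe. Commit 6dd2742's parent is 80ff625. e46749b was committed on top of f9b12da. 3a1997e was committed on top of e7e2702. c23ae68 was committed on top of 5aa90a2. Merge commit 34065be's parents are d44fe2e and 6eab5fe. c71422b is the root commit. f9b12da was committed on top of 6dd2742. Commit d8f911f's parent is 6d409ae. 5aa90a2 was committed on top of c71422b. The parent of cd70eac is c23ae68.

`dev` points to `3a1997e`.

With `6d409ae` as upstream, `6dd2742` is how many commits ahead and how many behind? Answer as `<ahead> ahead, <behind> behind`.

Reachable from 6dd2742: {34065be, 3a1997e, 5aa90a2, 6d409ae, 6dd2742, 6eab5fe, 80ff625, c23ae68, c71422b, cd70eac, d44fe2e, d8f911f, e7e2702}.
Reachable from 6d409ae: {34065be, 3a1997e, 5aa90a2, 6d409ae, 6eab5fe, c23ae68, c71422b, cd70eac, d44fe2e, e7e2702}.
Only in 6dd2742's history (ahead): {6dd2742, 80ff625, d8f911f} — 3.
Only in 6d409ae's history (behind): {} — 0.

3 ahead, 0 behind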